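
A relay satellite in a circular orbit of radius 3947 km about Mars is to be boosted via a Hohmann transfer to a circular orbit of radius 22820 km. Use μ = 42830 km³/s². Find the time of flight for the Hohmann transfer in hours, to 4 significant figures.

t = 6.529 hours

Semi-major axis of the transfer orbit: a_t = (3947 + 22820)/2 = 13383.5 km.
Transfer time t = π√(a_t³/μ) = π√((13383.5)³ / 42830) = 23503 s.
Converting: 23503 s ÷ 3600 s/hour = 6.529 hours.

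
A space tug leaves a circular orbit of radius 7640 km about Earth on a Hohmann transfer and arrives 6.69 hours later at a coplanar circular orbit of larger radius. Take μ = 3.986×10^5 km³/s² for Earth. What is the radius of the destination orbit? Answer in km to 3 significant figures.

r₂ = 49600 km

Transfer time t = 6.69 hours = 24084 s, and t = π√(a_t³/μ).
So a_t = (μ t²/π²)^(1/3) = (3.986×10^5 × (24084)² / π²)^(1/3) = 28613 km.
Since a_t = (r₁ + r₂)/2, r₂ = 2a_t − r₁ = 2×28613 − 7640 = 49586 km.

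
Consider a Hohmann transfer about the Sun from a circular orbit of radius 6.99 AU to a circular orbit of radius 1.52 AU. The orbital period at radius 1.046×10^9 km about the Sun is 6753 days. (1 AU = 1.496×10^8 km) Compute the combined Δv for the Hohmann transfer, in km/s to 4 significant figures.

From Kepler's third law T² = 4π²r³/μ at r = 1.046×10^9 km, T = 6753 days = 6753 × 86400 s = 5.834592×10^8 s: μ = 4π²r³/T² = 1.32719×10^11 km³/s².
In km: r₁ = 6.99 × 1.496×10^8 = 1.045704×10^9 km; r₂ = 1.52 × 1.496×10^8 = 2.27392×10^8 km.
Transfer-ellipse semi-major axis a_t = (r₁ + r₂)/2 = (1.045704×10^9 + 2.27392×10^8)/2 = 6.36548×10^8 km.
At r₁ the circular-orbit speed is v₁ = √(μ/r₁) = 11.2658 km/s.
Transfer-orbit speed at r₁ (vis-viva equation): v_a = √[μ(2/r₁ − 1/a_t)] = 6.73340 km/s.
First burn Δv₁ = |v_a − v₁| = 4.532 km/s.
Circular speed at r₂: v₂ = √(μ/r₂) = 24.159 km/s.
Transfer-orbit speed at r₂: v_p = √[μ(2/r₂ − 1/a_t)] = 30.965 km/s.
Second burn Δv₂ = |v₂ − v_p| = 6.806 km/s.
Δv = Δv₁ + Δv₂ = 4.532 + 6.806 = 11.34 km/s.

Δv = 11.34 km/s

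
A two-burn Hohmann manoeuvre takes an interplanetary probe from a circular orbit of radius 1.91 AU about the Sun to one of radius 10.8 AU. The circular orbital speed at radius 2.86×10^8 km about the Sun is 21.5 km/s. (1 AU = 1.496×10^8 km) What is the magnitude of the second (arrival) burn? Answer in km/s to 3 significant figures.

From the circular-orbit relation v² = μ/r at r = 2.86×10^8 km: μ = v²r = (21.5)² × 2.86×10^8 = 1.32204×10^11 km³/s².
In km: r₁ = 1.91 × 1.496×10^8 = 2.85736×10^8 km; r₂ = 10.8 × 1.496×10^8 = 1.61568×10^9 km.
Semi-major axis of the transfer orbit: a_t = (2.85736×10^8 + 1.61568×10^9)/2 = 9.50708×10^8 km.
Circular speed at r = 1.61568×10^9 km: v_c = √(μ/r) = 9.046 km/s.
Transfer-orbit speed at the same r (vis-viva, a = a_t): v_t = √[μ(2/r − 1/a_t)] = 4.959 km/s.
Δv₂ = |v_t − v_c| = |4.959 − 9.046| = 4.087 km/s.

Δv₂ = 4.09 km/s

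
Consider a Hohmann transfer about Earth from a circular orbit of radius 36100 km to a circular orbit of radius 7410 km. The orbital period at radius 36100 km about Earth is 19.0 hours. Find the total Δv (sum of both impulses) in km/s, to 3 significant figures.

From Kepler's third law T² = 4π²r³/μ at r = 36100 km, T = 19.0 hours = 19.0 × 3600 s = 68400 s: μ = 4π²r³/T² = 3.96980×10^5 km³/s².
The Hohmann ellipse has a_t = (r₁ + r₂)/2 = 21755 km.
At r₁ the circular-orbit speed is v₁ = √(μ/r₁) = 3.316 km/s.
On the transfer ellipse at r₁, vis-viva gives v_a = √[μ(2/r₁ − 1/a_t)] = 1.935 km/s.
First burn Δv₁ = |v_a − v₁| = 1.381 km/s.
Circular speed at r₂: v₂ = √(μ/r₂) = 7.3194 km/s.
Transfer-orbit speed at r₂: v_p = √[μ(2/r₂ − 1/a_t)] = 9.4287 km/s.
Second burn Δv₂ = |v₂ − v_p| = 2.109 km/s.
Total Δv = Δv₁ + Δv₂ = 3.490 km/s.

Δv = 3.49 km/s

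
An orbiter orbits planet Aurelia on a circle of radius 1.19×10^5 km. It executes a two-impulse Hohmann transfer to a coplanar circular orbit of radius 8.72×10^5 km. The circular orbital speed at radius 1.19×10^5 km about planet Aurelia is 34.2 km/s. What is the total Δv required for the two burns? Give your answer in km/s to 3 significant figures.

From the circular-orbit relation v² = μ/r at r = 1.19×10^5 km: μ = v²r = (34.2)² × 1.19×10^5 = 1.39187×10^8 km³/s².
The Hohmann ellipse has a_t = (r₁ + r₂)/2 = 4.955×10^5 km.
At r₁ the circular-orbit speed is v₁ = √(μ/r₁) = 34.20 km/s.
On the transfer ellipse at r₁, vis-viva gives v_p = √[μ(2/r₁ − 1/a_t)] = 45.37 km/s.
First burn Δv₁ = |v_p − v₁| = 11.17 km/s.
At r₂, v₂ = √(μ/r₂) = 12.6340 km/s.
Transfer-orbit speed at r₂: v_a = √[μ(2/r₂ − 1/a_t)] = 6.19146 km/s.
Second burn Δv₂ = |v₂ − v_a| = 6.443 km/s.
Δv = Δv₁ + Δv₂ = 11.17 + 6.443 = 17.61 km/s.

Δv = 17.6 km/s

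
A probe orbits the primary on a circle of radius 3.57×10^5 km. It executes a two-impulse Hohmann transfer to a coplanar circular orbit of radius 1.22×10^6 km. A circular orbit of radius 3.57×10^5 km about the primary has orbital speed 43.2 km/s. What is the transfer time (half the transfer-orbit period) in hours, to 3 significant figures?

From the circular-orbit relation v² = μ/r at r = 3.57×10^5 km: μ = v²r = (43.2)² × 3.57×10^5 = 6.66248×10^8 km³/s².
Transfer-ellipse semi-major axis a_t = (r₁ + r₂)/2 = (3.570×10^5 + 1.220×10^6)/2 = 7.885×10^5 km.
Transfer time t = π√(a_t³/μ) = π√((7.885×10^5)³ / 6.66248×10^8) = 85220 s.
Converting: 85220 s ÷ 3600 s/hour = 23.7 hours.

t = 23.7 hours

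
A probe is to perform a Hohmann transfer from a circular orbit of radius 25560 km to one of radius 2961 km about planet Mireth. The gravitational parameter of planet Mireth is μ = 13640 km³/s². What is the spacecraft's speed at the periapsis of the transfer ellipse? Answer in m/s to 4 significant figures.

v = 2873 m/s

Transfer-ellipse semi-major axis a_t = (r₁ + r₂)/2 = (25560 + 2961)/2 = 14260.5 km.
The periapsis of the transfer ellipse is at r = 2961 km.
From the vis-viva equation, v = √[μ(2/r − 1/a_t)] = 2.873 km/s.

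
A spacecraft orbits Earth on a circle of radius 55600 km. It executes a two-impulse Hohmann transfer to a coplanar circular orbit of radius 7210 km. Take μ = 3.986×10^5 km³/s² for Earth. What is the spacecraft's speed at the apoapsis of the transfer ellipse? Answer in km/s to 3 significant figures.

v = 1.28 km/s

Semi-major axis of the transfer orbit: a_t = (55600 + 7210)/2 = 31405 km.
The apoapsis of the transfer ellipse is at r = 55600 km.
Vis-viva: v = √[μ(2/r − 1/a_t)] = √[3.986×10^5 × (2/55600 − 1/31405)] = 1.283 km/s.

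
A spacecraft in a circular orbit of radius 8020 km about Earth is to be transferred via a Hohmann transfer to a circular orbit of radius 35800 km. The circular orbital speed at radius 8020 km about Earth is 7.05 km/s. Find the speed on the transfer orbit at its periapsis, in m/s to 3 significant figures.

v = 9010 m/s

From the circular-orbit relation v² = μ/r at r = 8020 km: μ = v²r = (7.05)² × 8020 = 3.98614×10^5 km³/s².
The Hohmann ellipse has a_t = (r₁ + r₂)/2 = 21910 km.
At periapsis, r = 8020 km.
Applying v² = μ(2/r − 1/a_t): v = 9.012 km/s.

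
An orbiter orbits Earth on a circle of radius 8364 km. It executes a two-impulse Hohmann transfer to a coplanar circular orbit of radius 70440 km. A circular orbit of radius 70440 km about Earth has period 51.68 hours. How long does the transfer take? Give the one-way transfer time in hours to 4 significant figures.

From Kepler's third law T² = 4π²r³/μ at r = 70440 km, T = 51.68 hours = 51.68 × 3600 s = 1.86048×10^5 s: μ = 4π²r³/T² = 3.98628×10^5 km³/s².
Transfer-ellipse semi-major axis a_t = (r₁ + r₂)/2 = (8364 + 70440)/2 = 39402 km.
Transfer time t = π√(a_t³/μ) = π√((39402)³ / 3.98628×10^5) = 38920 s.
Converting: 38920 s ÷ 3600 s/hour = 10.81 hours.

t = 10.81 hours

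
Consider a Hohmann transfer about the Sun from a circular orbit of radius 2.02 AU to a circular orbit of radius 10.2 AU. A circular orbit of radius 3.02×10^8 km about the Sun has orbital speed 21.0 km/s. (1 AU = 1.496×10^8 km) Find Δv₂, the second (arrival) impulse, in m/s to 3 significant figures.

Δv₂ = 3970 m/s

From the circular-orbit relation v² = μ/r at r = 3.02×10^8 km: μ = v²r = (21.0)² × 3.02×10^8 = 1.33182×10^11 km³/s².
In km: r₁ = 2.02 × 1.496×10^8 = 3.02192×10^8 km; r₂ = 10.2 × 1.496×10^8 = 1.52592×10^9 km.
Semi-major axis of the transfer orbit: a_t = (3.02192×10^8 + 1.52592×10^9)/2 = 9.14056×10^8 km.
Circular speed at r = 1.52592×10^9 km: v_c = √(μ/r) = 9.3424 km/s.
Vis-viva on the transfer ellipse at r = 1.52592×10^9 km gives v_t = √[μ(2/r − 1/a_t)] = 5.3717 km/s.
Δv₂ = |v_t − v_c| = |5.3717 − 9.3424| = 3.971 km/s.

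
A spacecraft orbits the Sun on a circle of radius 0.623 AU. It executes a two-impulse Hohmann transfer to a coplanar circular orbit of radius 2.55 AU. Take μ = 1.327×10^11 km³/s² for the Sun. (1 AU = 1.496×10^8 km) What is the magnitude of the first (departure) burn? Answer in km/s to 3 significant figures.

In km: r₁ = 0.623 × 1.496×10^8 = 9.32008×10^7 km; r₂ = 2.55 × 1.496×10^8 = 3.8148×10^8 km.
Transfer-ellipse semi-major axis a_t = (r₁ + r₂)/2 = (9.32008×10^7 + 3.8148×10^8)/2 = 2.373404×10^8 km.
Circular speed at r = 9.32008×10^7 km: v_c = √(μ/r) = 37.7334 km/s.
Transfer-orbit speed at the same r (vis-viva, a = a_t): v_t = √[μ(2/r − 1/a_t)] = 47.8383 km/s.
Δv₁ = |v_t − v_c| = |47.8383 − 37.7334| = 10.10 km/s.

Δv₁ = 10.1 km/s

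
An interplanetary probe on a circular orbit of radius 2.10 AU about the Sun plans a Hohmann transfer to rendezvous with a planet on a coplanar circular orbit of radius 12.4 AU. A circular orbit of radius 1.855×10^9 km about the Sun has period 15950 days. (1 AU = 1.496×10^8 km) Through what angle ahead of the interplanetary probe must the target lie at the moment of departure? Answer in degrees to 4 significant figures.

φ = 99.53°

From Kepler's third law T² = 4π²r³/μ at r = 1.855×10^9 km, T = 15950 days = 15950 × 86400 s = 1.37808×10^9 s: μ = 4π²r³/T² = 1.32691×10^11 km³/s².
In km: r₁ = 2.10 × 1.496×10^8 = 3.1416×10^8 km; r₂ = 12.4 × 1.496×10^8 = 1.85504×10^9 km.
Transfer-ellipse semi-major axis a_t = (r₁ + r₂)/2 = (3.1416×10^8 + 1.85504×10^9)/2 = 1.0846×10^9 km.
The half-period of the transfer ellipse is t = π√(a_t³/μ) = 3.0806×10^8 s.
Target angular speed ω₂ = √(μ/r₂³) = 4.5592×10^-9 rad/s.
Angle swept by the target during transfer: ω₂·t = 1.4045 rad = 80.47°.
The interplanetary probe traverses 180° on the transfer ellipse, so the target must lead by 180° − 80.47° = 99.53°.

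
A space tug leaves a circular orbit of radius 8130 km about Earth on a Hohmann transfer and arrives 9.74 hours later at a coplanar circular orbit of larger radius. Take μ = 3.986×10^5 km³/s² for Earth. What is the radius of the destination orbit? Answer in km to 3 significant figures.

Transfer time t = 9.74 hours = 35064 s, and t = π√(a_t³/μ).
So a_t = (μ t²/π²)^(1/3) = (3.986×10^5 × (35064)² / π²)^(1/3) = 36755 km.
Since a_t = (r₁ + r₂)/2, r₂ = 2a_t − r₁ = 2×36755 − 8130 = 65380 km.

r₂ = 65400 km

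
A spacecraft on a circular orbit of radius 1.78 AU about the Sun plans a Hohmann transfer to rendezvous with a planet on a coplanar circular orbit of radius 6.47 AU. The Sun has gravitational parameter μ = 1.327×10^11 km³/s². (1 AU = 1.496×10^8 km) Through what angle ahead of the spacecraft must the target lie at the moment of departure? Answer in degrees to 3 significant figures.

φ = 88.4°

In km: r₁ = 1.78 × 1.496×10^8 = 2.66288×10^8 km; r₂ = 6.47 × 1.496×10^8 = 9.67912×10^8 km.
Semi-major axis of the transfer orbit: a_t = (2.66288×10^8 + 9.67912×10^8)/2 = 6.171×10^8 km.
Transfer time t = π√(a_t³/μ) = 1.32205×10^8 s.
Target angular speed ω₂ = √(μ/r₂³) = 1.20971×10^-8 rad/s.
Angle swept by the target during transfer: ω₂·t = 1.5993 rad = 91.63°.
Arrival is 180° from departure on the ellipse, so φ = 180° − 91.63° = 88.4°.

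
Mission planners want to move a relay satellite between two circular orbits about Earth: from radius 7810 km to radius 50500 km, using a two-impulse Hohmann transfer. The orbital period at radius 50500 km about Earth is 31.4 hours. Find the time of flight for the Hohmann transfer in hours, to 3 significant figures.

From Kepler's third law T² = 4π²r³/μ at r = 50500 km, T = 31.4 hours = 31.4 × 3600 s = 1.1304×10^5 s: μ = 4π²r³/T² = 3.97896×10^5 km³/s².
Semi-major axis of the transfer orbit: a_t = (7810 + 50500)/2 = 29155 km.
Transfer time t = π√(a_t³/μ) = π√((29155)³ / 3.97896×10^5) = 24790 s.
Converting: 24790 s ÷ 3600 s/hour = 6.89 hours.

t = 6.89 hours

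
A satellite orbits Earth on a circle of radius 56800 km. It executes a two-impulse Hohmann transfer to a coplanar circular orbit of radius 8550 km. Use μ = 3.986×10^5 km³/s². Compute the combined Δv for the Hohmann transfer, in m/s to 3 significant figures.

Transfer-ellipse semi-major axis a_t = (r₁ + r₂)/2 = (56800 + 8550)/2 = 32675 km.
Circular speed at r₁: v₁ = √(μ/r₁) = √(3.986×10^5/56800) = 2.649 km/s.
Transfer-orbit speed at r₁ (vis-viva equation): v_a = √[μ(2/r₁ − 1/a_t)] = 1.355 km/s.
First burn Δv₁ = |v_a − v₁| = 1.294 km/s.
At r₂, v₂ = √(μ/r₂) = 6.828 km/s.
Transfer-orbit speed at r₂: v_p = √[μ(2/r₂ − 1/a_t)] = 9.002 km/s.
Second burn Δv₂ = |v₂ − v_p| = 2.174 km/s.
Total Δv = Δv₁ + Δv₂ = 3.468 km/s.

Δv = 3470 m/s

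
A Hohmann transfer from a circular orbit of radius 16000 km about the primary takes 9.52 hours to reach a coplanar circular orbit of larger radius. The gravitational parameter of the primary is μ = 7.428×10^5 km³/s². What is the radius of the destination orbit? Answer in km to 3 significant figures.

r₂ = 73100 km

Transfer time t = 9.52 hours = 34272 s, and t = π√(a_t³/μ).
So a_t = (μ t²/π²)^(1/3) = (7.428×10^5 × (34272)² / π²)^(1/3) = 44547 km.
Since a_t = (r₁ + r₂)/2, r₂ = 2a_t − r₁ = 2×44547 − 16000 = 73094 km.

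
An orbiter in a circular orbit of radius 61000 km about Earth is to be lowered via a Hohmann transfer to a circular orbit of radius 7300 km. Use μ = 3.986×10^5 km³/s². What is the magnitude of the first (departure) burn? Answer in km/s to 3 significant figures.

Δv₁ = 1.37 km/s

Transfer-ellipse semi-major axis a_t = (r₁ + r₂)/2 = (61000 + 7300)/2 = 34150 km.
Circular speed at r = 61000 km: v_c = √(μ/r) = 2.556 km/s.
Transfer-orbit speed at the same r (vis-viva, a = a_t): v_t = √[μ(2/r − 1/a_t)] = 1.182 km/s.
Δv₁ = |v_t − v_c| = |1.182 − 2.556| = 1.374 km/s.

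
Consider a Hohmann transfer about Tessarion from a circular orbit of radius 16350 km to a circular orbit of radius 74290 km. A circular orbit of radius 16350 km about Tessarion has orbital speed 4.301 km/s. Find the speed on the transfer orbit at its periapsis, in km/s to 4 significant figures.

From the circular-orbit relation v² = μ/r at r = 16350 km: μ = v²r = (4.301)² × 16350 = 3.02452×10^5 km³/s².
Semi-major axis of the transfer orbit: a_t = (16350 + 74290)/2 = 45320 km.
At periapsis, r = 16350 km.
From the vis-viva equation, v = √[μ(2/r − 1/a_t)] = 5.507 km/s.

v = 5.507 km/s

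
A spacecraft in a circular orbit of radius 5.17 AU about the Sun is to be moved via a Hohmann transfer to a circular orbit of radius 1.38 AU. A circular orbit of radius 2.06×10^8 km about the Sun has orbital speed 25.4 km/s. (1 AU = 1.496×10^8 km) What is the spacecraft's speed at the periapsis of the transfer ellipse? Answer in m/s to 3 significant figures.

v = 31900 m/s

From the circular-orbit relation v² = μ/r at r = 2.06×10^8 km: μ = v²r = (25.4)² × 2.06×10^8 = 1.32903×10^11 km³/s².
In km: r₁ = 5.17 × 1.496×10^8 = 7.73432×10^8 km; r₂ = 1.38 × 1.496×10^8 = 2.06448×10^8 km.
Transfer-ellipse semi-major axis a_t = (r₁ + r₂)/2 = (7.73432×10^8 + 2.06448×10^8)/2 = 4.8994×10^8 km.
The periapsis of the transfer ellipse is at r = 2.06448×10^8 km.
From the vis-viva equation, v = √[μ(2/r − 1/a_t)] = 31.88 km/s.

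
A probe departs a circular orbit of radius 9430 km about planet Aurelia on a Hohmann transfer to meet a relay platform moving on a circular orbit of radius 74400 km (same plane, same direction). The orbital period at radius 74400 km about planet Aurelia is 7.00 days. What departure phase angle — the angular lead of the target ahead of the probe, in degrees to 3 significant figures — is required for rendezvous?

From Kepler's third law T² = 4π²r³/μ at r = 74400 km, T = 7.00 days = 7.00 × 86400 s = 6.048×10^5 s: μ = 4π²r³/T² = 44448.3 km³/s².
Semi-major axis of the transfer orbit: a_t = (9430 + 74400)/2 = 41915 km.
Transfer time t = π√(a_t³/μ) = 1.2787×10^5 s.
The target's mean motion on its circular orbit is ω₂ = √(μ/r₂³) = 1.0389×10^-5 rad/s.
Angle swept by the target during transfer: ω₂·t = 1.3284 rad = 76.11°.
Arrival is 180° from departure on the ellipse, so φ = 180° − 76.11° = 104°.

φ = 104°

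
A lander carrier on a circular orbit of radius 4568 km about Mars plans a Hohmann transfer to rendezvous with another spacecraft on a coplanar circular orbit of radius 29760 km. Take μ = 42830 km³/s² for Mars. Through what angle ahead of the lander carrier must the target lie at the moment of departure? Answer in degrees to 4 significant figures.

Transfer-ellipse semi-major axis a_t = (r₁ + r₂)/2 = (4568 + 29760)/2 = 17164 km.
Transfer time t = π√(a_t³/μ) = 34140 s.
The target's mean motion on its circular orbit is ω₂ = √(μ/r₂³) = 4.031×10^-5 rad/s.
Angle swept by the target during transfer: ω₂·t = 1.376 rad = 78.84°.
Arrival is 180° from departure on the ellipse, so φ = 180° − 78.84° = 101.2°.

φ = 101.2°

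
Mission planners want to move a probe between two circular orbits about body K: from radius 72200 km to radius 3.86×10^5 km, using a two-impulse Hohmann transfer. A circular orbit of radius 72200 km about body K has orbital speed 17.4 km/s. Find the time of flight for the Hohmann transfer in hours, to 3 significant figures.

t = 20.5 hours

From the circular-orbit relation v² = μ/r at r = 72200 km: μ = v²r = (17.4)² × 72200 = 2.18593×10^7 km³/s².
Semi-major axis of the transfer orbit: a_t = (72200 + 3.860×10^5)/2 = 2.291×10^5 km.
By Kepler's third law the transfer-orbit period is T = 2π√(a_t³/μ), so t = T/2 = 73680 s.
Converting: 73680 s ÷ 3600 s/hour = 20.5 hours.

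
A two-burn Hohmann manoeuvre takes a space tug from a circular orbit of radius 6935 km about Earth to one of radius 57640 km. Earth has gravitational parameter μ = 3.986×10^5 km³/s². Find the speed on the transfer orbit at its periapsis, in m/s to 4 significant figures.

Transfer-ellipse semi-major axis a_t = (r₁ + r₂)/2 = (6935 + 57640)/2 = 32287.5 km.
The periapsis of the transfer ellipse is at r = 6935 km.
Applying v² = μ(2/r − 1/a_t): v = 10.13 km/s.

v = 10130 m/s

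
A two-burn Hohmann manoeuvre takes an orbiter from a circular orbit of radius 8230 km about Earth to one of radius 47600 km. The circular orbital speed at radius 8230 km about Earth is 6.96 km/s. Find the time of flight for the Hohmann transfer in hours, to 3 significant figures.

From the circular-orbit relation v² = μ/r at r = 8230 km: μ = v²r = (6.96)² × 8230 = 3.98674×10^5 km³/s².
Semi-major axis of the transfer orbit: a_t = (8230 + 47600)/2 = 27915 km.
By Kepler's third law the transfer-orbit period is T = 2π√(a_t³/μ), so t = T/2 = 23210 s.
Converting: 23210 s ÷ 3600 s/hour = 6.45 hours.

t = 6.45 hours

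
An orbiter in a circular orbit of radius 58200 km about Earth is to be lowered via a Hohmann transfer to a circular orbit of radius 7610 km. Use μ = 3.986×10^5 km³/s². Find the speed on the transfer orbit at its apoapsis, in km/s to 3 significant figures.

The Hohmann ellipse has a_t = (r₁ + r₂)/2 = 32905 km.
At apoapsis, r = 58200 km.
Vis-viva: v = √[μ(2/r − 1/a_t)] = √[3.986×10^5 × (2/58200 − 1/32905)] = 1.259 km/s.

v = 1.26 km/s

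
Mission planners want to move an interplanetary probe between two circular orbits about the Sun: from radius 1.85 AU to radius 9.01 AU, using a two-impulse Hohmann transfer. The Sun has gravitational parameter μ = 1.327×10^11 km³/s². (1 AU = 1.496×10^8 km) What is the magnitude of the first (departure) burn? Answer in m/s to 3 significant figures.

Δv₁ = 6310 m/s

In km: r₁ = 1.85 × 1.496×10^8 = 2.7676×10^8 km; r₂ = 9.01 × 1.496×10^8 = 1.347896×10^9 km.
The Hohmann ellipse has a_t = (r₁ + r₂)/2 = 8.12328×10^8 km.
On the circular orbit at r = 2.7676×10^8 km, v_c = √(μ/r) = 21.897 km/s.
Transfer-orbit speed at the same r (vis-viva, a = a_t): v_t = √[μ(2/r − 1/a_t)] = 28.206 km/s.
Δv₁ = |v_t − v_c| = |28.206 − 21.897| = 6.309 km/s.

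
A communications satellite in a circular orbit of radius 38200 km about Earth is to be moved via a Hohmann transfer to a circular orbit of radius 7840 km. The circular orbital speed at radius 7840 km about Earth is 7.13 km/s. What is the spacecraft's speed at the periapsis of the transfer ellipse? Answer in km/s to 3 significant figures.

v = 9.18 km/s

From the circular-orbit relation v² = μ/r at r = 7840 km: μ = v²r = (7.13)² × 7840 = 3.98561×10^5 km³/s².
The Hohmann ellipse has a_t = (r₁ + r₂)/2 = 23020 km.
At periapsis, r = 7840 km.
From the vis-viva equation, v = √[μ(2/r − 1/a_t)] = 9.185 km/s.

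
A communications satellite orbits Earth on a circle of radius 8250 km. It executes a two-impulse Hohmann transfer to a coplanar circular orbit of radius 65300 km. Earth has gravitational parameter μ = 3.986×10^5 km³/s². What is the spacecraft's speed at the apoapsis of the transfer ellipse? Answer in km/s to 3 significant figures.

v = 1.17 km/s

Transfer-ellipse semi-major axis a_t = (r₁ + r₂)/2 = (8250 + 65300)/2 = 36775 km.
At apoapsis, r = 65300 km.
Applying v² = μ(2/r − 1/a_t): v = 1.170 km/s.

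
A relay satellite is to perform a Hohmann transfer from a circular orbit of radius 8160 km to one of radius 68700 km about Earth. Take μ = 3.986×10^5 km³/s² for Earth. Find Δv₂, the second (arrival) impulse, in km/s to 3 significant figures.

Transfer-ellipse semi-major axis a_t = (r₁ + r₂)/2 = (8160 + 68700)/2 = 38430 km.
On the circular orbit at r = 68700 km, v_c = √(μ/r) = 2.409 km/s.
Transfer-orbit speed at the same r (vis-viva, a = a_t): v_t = √[μ(2/r − 1/a_t)] = 1.110 km/s.
Δv₂ = |v_t − v_c| = |1.110 − 2.409| = 1.299 km/s.

Δv₂ = 1.30 km/s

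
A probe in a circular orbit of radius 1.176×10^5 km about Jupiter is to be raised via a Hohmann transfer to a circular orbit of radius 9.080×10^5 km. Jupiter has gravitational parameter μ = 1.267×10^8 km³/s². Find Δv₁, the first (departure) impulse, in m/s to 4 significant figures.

Δv₁ = 10850 m/s

The Hohmann ellipse has a_t = (r₁ + r₂)/2 = 5.128×10^5 km.
On the circular orbit at r = 1.176×10^5 km, v_c = √(μ/r) = 32.823 km/s.
Vis-viva on the transfer ellipse at r = 1.176×10^5 km gives v_t = √[μ(2/r − 1/a_t)] = 43.677 km/s.
Δv₁ = |v_t − v_c| = |43.677 − 32.823| = 10.85 km/s.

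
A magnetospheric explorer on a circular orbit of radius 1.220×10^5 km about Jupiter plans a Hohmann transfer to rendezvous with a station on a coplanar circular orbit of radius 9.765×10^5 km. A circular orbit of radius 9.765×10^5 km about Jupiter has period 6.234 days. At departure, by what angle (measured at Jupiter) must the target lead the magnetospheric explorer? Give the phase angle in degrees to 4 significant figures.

From Kepler's third law T² = 4π²r³/μ at r = 9.765×10^5 km, T = 6.234 days = 6.234 × 86400 s = 5.386176×10^5 s: μ = 4π²r³/T² = 1.26711×10^8 km³/s².
The Hohmann ellipse has a_t = (r₁ + r₂)/2 = 5.4925×10^5 km.
The half-period of the transfer ellipse is t = π√(a_t³/μ) = 1.13605×10^5 s.
Target angular speed ω₂ = √(μ/r₂³) = 1.16654×10^-5 rad/s.
Angle swept by the target during transfer: ω₂·t = 1.3252 rad = 75.93°.
Arrival is 180° from departure on the ellipse, so φ = 180° − 75.93° = 104.1°.

φ = 104.1°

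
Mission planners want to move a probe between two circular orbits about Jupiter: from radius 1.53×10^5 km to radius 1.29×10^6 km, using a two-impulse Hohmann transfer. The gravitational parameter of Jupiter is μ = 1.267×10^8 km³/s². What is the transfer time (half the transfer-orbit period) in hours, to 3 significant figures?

Semi-major axis of the transfer orbit: a_t = (1.530×10^5 + 1.290×10^6)/2 = 7.215×10^5 km.
Half the transfer-orbit period gives t = π√(a_t³/μ) = 1.710×10^5 s.
Converting: 1.710×10^5 s ÷ 3600 s/hour = 47.5 hours.

t = 47.5 hours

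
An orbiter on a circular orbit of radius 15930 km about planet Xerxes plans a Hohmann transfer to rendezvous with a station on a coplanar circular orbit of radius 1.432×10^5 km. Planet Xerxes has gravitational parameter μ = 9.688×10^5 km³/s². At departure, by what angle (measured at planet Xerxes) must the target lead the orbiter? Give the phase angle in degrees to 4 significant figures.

φ = 105.5°

Transfer-ellipse semi-major axis a_t = (r₁ + r₂)/2 = (15930 + 1.432×10^5)/2 = 79565 km.
The half-period of the transfer ellipse is t = π√(a_t³/μ) = 71633.5 s.
Target angular speed ω₂ = √(μ/r₂³) = 1.81636×10^-5 rad/s.
Angle swept by the target during transfer: ω₂·t = 1.30112 rad = 74.549°.
Arrival is 180° from departure on the ellipse, so φ = 180° − 74.549° = 105.5°.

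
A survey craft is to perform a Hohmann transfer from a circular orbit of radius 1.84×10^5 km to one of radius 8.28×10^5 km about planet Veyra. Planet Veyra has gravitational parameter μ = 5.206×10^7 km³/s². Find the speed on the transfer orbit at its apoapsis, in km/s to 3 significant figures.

v = 4.78 km/s

Semi-major axis of the transfer orbit: a_t = (1.840×10^5 + 8.280×10^5)/2 = 5.060×10^5 km.
The apoapsis of the transfer ellipse is at r = 8.280×10^5 km.
From the vis-viva equation, v = √[μ(2/r − 1/a_t)] = 4.782 km/s.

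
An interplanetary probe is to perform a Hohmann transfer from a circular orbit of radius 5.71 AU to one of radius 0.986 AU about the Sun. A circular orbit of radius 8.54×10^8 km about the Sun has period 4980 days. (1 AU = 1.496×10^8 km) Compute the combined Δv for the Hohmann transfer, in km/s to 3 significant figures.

Δv = 14.9 km/s

From Kepler's third law T² = 4π²r³/μ at r = 8.54×10^8 km, T = 4980 days = 4980 × 86400 s = 4.30272×10^8 s: μ = 4π²r³/T² = 1.32815×10^11 km³/s².
In km: r₁ = 5.71 × 1.496×10^8 = 8.54216×10^8 km; r₂ = 0.986 × 1.496×10^8 = 1.475056×10^8 km.
The Hohmann ellipse has a_t = (r₁ + r₂)/2 = 5.008608×10^8 km.
Circular speed at r₁: v₁ = √(μ/r₁) = √(1.32815×10^11/8.54216×10^8) = 12.469 km/s.
Transfer-orbit speed at r₁ (v² = μ(2/r − 1/a)): v_a = √[μ(2/r₁ − 1/a_t)] = 6.7668 km/s.
First burn Δv₁ = |v_a − v₁| = 5.702 km/s.
Circular speed at r₂: v₂ = √(μ/r₂) = 30.01 km/s.
Transfer-orbit speed at r₂: v_p = √[μ(2/r₂ − 1/a_t)] = 39.19 km/s.
Second burn Δv₂ = |v₂ − v_p| = 9.180 km/s.
Total Δv = Δv₁ + Δv₂ = 14.88 km/s.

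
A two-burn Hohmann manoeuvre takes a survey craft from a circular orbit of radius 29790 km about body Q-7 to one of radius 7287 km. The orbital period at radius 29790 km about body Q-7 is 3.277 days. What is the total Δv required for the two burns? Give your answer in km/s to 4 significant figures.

From Kepler's third law T² = 4π²r³/μ at r = 29790 km, T = 3.277 days = 3.277 × 86400 s = 2.831328×10^5 s: μ = 4π²r³/T² = 13019.4 km³/s².
Transfer-ellipse semi-major axis a_t = (r₁ + r₂)/2 = (29790 + 7287)/2 = 18538.5 km.
At r₁ the circular-orbit speed is v₁ = √(μ/r₁) = 0.6611 km/s.
On the transfer ellipse at r₁, vis-viva equation gives v_a = √[μ(2/r₁ − 1/a_t)] = 0.4145 km/s.
First burn Δv₁ = |v_a − v₁| = 0.2466 km/s.
Circular speed at r₂: v₂ = √(μ/r₂) = 1.336660 km/s.
Transfer-orbit speed at r₂: v_p = √[μ(2/r₂ − 1/a_t)] = 1.694412 km/s.
Second burn Δv₂ = |v₂ − v_p| = 0.3578 km/s.
Δv = Δv₁ + Δv₂ = 0.2466 + 0.3578 = 0.6044 km/s.

Δv = 0.6044 km/s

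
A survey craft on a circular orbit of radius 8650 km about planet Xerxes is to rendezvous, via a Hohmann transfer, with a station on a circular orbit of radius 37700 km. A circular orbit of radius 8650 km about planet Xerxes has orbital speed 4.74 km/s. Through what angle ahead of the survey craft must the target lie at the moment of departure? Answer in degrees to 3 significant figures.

From the circular-orbit relation v² = μ/r at r = 8650 km: μ = v²r = (4.74)² × 8650 = 1.94345×10^5 km³/s².
Transfer-ellipse semi-major axis a_t = (r₁ + r₂)/2 = (8650 + 37700)/2 = 23175 km.
Transfer time t = π√(a_t³/μ) = 25141.61 s.
Target angular speed ω₂ = √(μ/r₂³) = 6.022466×10^-5 rad/s.
Angle swept by the target during transfer: ω₂·t = 1.51414 rad = 86.754°.
The survey craft traverses 180° on the transfer ellipse, so the target must lead by 180° − 86.754° = 93.2°.

φ = 93.2°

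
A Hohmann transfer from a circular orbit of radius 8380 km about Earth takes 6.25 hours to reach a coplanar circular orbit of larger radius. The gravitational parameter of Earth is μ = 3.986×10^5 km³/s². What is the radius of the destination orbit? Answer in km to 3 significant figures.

r₂ = 46300 km

Transfer time t = 6.25 hours = 22500 s, and t = π√(a_t³/μ).
So a_t = (μ t²/π²)^(1/3) = (3.986×10^5 × (22500)² / π²)^(1/3) = 27344 km.
Since a_t = (r₁ + r₂)/2, r₂ = 2a_t − r₁ = 2×27344 − 8380 = 46308 km.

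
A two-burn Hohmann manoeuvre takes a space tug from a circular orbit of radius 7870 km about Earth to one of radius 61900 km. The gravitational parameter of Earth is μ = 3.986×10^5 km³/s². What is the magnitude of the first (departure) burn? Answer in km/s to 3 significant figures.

Δv₁ = 2.36 km/s

Transfer-ellipse semi-major axis a_t = (r₁ + r₂)/2 = (7870 + 61900)/2 = 34885 km.
Circular speed at r = 7870 km: v_c = √(μ/r) = 7.117 km/s.
Transfer-orbit speed at the same r (vis-viva, a = a_t): v_t = √[μ(2/r − 1/a_t)] = 9.480 km/s.
Δv₁ = |v_t − v_c| = |9.480 − 7.117| = 2.363 km/s.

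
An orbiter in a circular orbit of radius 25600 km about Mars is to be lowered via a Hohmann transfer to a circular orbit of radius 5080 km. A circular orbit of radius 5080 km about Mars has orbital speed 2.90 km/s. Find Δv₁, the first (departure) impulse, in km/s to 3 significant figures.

Δv₁ = 0.548 km/s

From the circular-orbit relation v² = μ/r at r = 5080 km: μ = v²r = (2.90)² × 5080 = 42722.8 km³/s².
Transfer-ellipse semi-major axis a_t = (r₁ + r₂)/2 = (25600 + 5080)/2 = 15340 km.
On the circular orbit at r = 25600 km, v_c = √(μ/r) = 1.2918 km/s.
Vis-viva on the transfer ellipse at r = 25600 km gives v_t = √[μ(2/r − 1/a_t)] = 0.74341 km/s.
Δv₁ = |v_t − v_c| = |0.74341 − 1.2918| = 0.5484 km/s.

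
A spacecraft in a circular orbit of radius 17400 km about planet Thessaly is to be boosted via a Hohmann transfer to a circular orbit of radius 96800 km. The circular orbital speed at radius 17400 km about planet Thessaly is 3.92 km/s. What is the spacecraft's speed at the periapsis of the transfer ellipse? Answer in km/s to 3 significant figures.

v = 5.10 km/s

From the circular-orbit relation v² = μ/r at r = 17400 km: μ = v²r = (3.92)² × 17400 = 2.67375×10^5 km³/s².
Transfer-ellipse semi-major axis a_t = (r₁ + r₂)/2 = (17400 + 96800)/2 = 57100 km.
At periapsis, r = 17400 km.
From the vis-viva equation, v = √[μ(2/r − 1/a_t)] = 5.104 km/s.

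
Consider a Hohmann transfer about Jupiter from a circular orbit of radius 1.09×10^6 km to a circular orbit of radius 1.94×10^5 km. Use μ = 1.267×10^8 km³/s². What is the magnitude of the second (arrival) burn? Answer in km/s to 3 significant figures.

Δv₂ = 7.74 km/s

The Hohmann ellipse has a_t = (r₁ + r₂)/2 = 6.420×10^5 km.
On the circular orbit at r = 1.940×10^5 km, v_c = √(μ/r) = 25.556 km/s.
Transfer-orbit speed at the same r (vis-viva, a = a_t): v_t = √[μ(2/r − 1/a_t)] = 33.299 km/s.
Δv₂ = |v_t − v_c| = |33.299 − 25.556| = 7.743 km/s.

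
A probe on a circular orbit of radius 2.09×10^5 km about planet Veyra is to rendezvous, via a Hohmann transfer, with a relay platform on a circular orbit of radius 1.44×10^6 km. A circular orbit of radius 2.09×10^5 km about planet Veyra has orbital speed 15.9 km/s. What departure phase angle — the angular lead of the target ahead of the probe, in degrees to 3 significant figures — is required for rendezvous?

From the circular-orbit relation v² = μ/r at r = 2.09×10^5 km: μ = v²r = (15.9)² × 2.09×10^5 = 5.28373×10^7 km³/s².
Transfer-ellipse semi-major axis a_t = (r₁ + r₂)/2 = (2.090×10^5 + 1.440×10^6)/2 = 8.245×10^5 km.
Transfer time t = π√(a_t³/μ) = 3.2357×10^5 s.
Target angular speed ω₂ = √(μ/r₂³) = 4.2066×10^-6 rad/s.
Angle swept by the target during transfer: ω₂·t = 1.3611 rad = 77.99°.
Arrival is 180° from departure on the ellipse, so φ = 180° − 77.99° = 102°.

φ = 102°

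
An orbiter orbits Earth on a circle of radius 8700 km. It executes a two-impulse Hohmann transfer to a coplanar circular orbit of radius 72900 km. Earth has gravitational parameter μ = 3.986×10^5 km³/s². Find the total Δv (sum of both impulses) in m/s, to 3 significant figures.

Δv = 3540 m/s

The Hohmann ellipse has a_t = (r₁ + r₂)/2 = 40800 km.
Circular speed at r₁: v₁ = √(μ/r₁) = √(3.986×10^5/8700) = 6.769 km/s.
On the transfer ellipse at r₁, vis-viva equation gives v_p = √[μ(2/r₁ − 1/a_t)] = 9.048 km/s.
First burn Δv₁ = |v_p − v₁| = 2.279 km/s.
At r₂, v₂ = √(μ/r₂) = 2.33833 km/s.
Transfer-orbit speed at r₂: v_a = √[μ(2/r₂ − 1/a_t)] = 1.07978 km/s.
Second burn Δv₂ = |v₂ − v_a| = 1.259 km/s.
Δv = Δv₁ + Δv₂ = 2.279 + 1.259 = 3.538 km/s.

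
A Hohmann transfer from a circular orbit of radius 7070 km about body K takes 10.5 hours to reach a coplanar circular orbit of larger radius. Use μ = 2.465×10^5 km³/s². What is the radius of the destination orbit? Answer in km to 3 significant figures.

r₂ = 58800 km

Transfer time t = 10.5 hours = 37800 s, and t = π√(a_t³/μ).
So a_t = (μ t²/π²)^(1/3) = (2.465×10^5 × (37800)² / π²)^(1/3) = 32923 km.
Since a_t = (r₁ + r₂)/2, r₂ = 2a_t − r₁ = 2×32923 − 7070 = 58776 km.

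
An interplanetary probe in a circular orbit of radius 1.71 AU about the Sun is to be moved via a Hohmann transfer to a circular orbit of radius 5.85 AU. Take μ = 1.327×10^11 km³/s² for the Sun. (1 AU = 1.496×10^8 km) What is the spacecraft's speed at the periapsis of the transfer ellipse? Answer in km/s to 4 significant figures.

v = 28.33 km/s

In km: r₁ = 1.71 × 1.496×10^8 = 2.55816×10^8 km; r₂ = 5.85 × 1.496×10^8 = 8.7516×10^8 km.
The Hohmann ellipse has a_t = (r₁ + r₂)/2 = 5.65488×10^8 km.
The periapsis of the transfer ellipse is at r = 2.55816×10^8 km.
Applying v² = μ(2/r − 1/a_t): v = 28.33 km/s.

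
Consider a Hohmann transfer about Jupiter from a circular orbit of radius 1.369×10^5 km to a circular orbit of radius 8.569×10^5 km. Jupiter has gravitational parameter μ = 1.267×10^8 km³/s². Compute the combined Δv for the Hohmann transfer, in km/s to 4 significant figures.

Δv = 15.31 km/s

The Hohmann ellipse has a_t = (r₁ + r₂)/2 = 4.969×10^5 km.
At r₁ the circular-orbit speed is v₁ = √(μ/r₁) = 30.4219 km/s.
Transfer-orbit speed at r₁ (v² = μ(2/r − 1/a)): v_p = √[μ(2/r₁ − 1/a_t)] = 39.9500 km/s.
First burn Δv₁ = |v_p − v₁| = 9.5281 km/s.
At r₂, v₂ = √(μ/r₂) = 12.1597 km/s.
Transfer-orbit speed at r₂: v_a = √[μ(2/r₂ − 1/a_t)] = 6.38249 km/s.
Second burn Δv₂ = |v₂ − v_a| = 5.7772 km/s.
Total Δv = Δv₁ + Δv₂ = 15.31 km/s.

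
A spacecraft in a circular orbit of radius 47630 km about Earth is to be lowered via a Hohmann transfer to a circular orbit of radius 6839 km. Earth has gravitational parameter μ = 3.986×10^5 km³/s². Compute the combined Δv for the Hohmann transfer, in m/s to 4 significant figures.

Semi-major axis of the transfer orbit: a_t = (47630 + 6839)/2 = 27234.5 km.
Circular speed at r₁: v₁ = √(μ/r₁) = √(3.986×10^5/47630) = 2.893 km/s.
On the transfer ellipse at r₁, vis-viva gives v_a = √[μ(2/r₁ − 1/a_t)] = 1.450 km/s.
First burn Δv₁ = |v_a − v₁| = 1.443 km/s.
Circular speed at r₂: v₂ = √(μ/r₂) = 7.6344 km/s.
Transfer-orbit speed at r₂: v_p = √[μ(2/r₂ − 1/a_t)] = 10.096 km/s.
Second burn Δv₂ = |v₂ − v_p| = 2.462 km/s.
Δv = Δv₁ + Δv₂ = 1.443 + 2.462 = 3.905 km/s.

Δv = 3905 m/s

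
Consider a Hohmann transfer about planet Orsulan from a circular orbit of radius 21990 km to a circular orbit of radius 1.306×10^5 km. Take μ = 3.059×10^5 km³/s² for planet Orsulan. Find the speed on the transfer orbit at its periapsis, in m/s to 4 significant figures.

Transfer-ellipse semi-major axis a_t = (r₁ + r₂)/2 = (21990 + 1.306×10^5)/2 = 76295 km.
The periapsis of the transfer ellipse is at r = 21990 km.
Applying v² = μ(2/r − 1/a_t): v = 4.880 km/s.

v = 4880 m/s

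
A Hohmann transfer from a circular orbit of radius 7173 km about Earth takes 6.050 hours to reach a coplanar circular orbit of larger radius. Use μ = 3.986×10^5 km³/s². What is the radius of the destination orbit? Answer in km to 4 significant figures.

Transfer time t = 6.050 hours = 21780 s, and t = π√(a_t³/μ).
So a_t = (μ t²/π²)^(1/3) = (3.986×10^5 × (21780)² / π²)^(1/3) = 26758 km.
Since a_t = (r₁ + r₂)/2, r₂ = 2a_t − r₁ = 2×26758 − 7173 = 46343 km.

r₂ = 46340 km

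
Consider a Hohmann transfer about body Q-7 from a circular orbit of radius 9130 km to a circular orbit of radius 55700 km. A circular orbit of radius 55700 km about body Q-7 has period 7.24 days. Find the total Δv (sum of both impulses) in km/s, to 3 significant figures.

Δv = 0.692 km/s

From Kepler's third law T² = 4π²r³/μ at r = 55700 km, T = 7.24 days = 7.24 × 86400 s = 6.25536×10^5 s: μ = 4π²r³/T² = 17434.9 km³/s².
Semi-major axis of the transfer orbit: a_t = (9130 + 55700)/2 = 32415 km.
At r₁ the circular-orbit speed is v₁ = √(μ/r₁) = 1.38189 km/s.
On the transfer ellipse at r₁, vis-viva gives v_p = √[μ(2/r₁ − 1/a_t)] = 1.81146 km/s.
First burn Δv₁ = |v_p − v₁| = 0.42957 km/s.
At r₂, v₂ = √(μ/r₂) = 0.559478 km/s.
Transfer-orbit speed at r₂: v_a = √[μ(2/r₂ − 1/a_t)] = 0.296924 km/s.
Second burn Δv₂ = |v₂ − v_a| = 0.26255 km/s.
Total Δv = Δv₁ + Δv₂ = 0.6921 km/s.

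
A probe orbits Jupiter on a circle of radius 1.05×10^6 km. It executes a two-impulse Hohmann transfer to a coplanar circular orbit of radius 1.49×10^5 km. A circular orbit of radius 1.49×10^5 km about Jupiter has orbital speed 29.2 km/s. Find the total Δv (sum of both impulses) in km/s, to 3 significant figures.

Δv = 15.0 km/s

From the circular-orbit relation v² = μ/r at r = 1.49×10^5 km: μ = v²r = (29.2)² × 1.49×10^5 = 1.27043×10^8 km³/s².
Semi-major axis of the transfer orbit: a_t = (1.050×10^6 + 1.490×10^5)/2 = 5.995×10^5 km.
At r₁ the circular-orbit speed is v₁ = √(μ/r₁) = 11.00 km/s.
Transfer-orbit speed at r₁ (vis-viva equation): v_a = √[μ(2/r₁ − 1/a_t)] = 5.484 km/s.
First burn Δv₁ = |v_a − v₁| = 5.516 km/s.
Circular speed at r₂: v₂ = √(μ/r₂) = 29.200 km/s.
Transfer-orbit speed at r₂: v_p = √[μ(2/r₂ − 1/a_t)] = 38.644 km/s.
Second burn Δv₂ = |v₂ − v_p| = 9.444 km/s.
Total Δv = Δv₁ + Δv₂ = 14.96 km/s.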